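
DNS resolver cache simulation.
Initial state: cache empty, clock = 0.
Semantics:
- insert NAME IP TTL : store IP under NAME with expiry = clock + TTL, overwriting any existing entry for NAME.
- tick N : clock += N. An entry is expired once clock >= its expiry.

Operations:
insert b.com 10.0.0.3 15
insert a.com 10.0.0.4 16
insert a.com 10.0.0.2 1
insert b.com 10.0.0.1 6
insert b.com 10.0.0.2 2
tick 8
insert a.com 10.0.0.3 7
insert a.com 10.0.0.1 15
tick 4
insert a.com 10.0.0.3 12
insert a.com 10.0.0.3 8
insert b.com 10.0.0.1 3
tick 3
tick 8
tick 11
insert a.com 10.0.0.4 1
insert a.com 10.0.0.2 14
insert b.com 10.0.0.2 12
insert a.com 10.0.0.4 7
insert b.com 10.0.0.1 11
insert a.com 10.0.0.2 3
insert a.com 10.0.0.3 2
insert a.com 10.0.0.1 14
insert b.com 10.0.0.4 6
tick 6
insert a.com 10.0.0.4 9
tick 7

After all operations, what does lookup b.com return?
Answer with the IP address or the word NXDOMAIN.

Op 1: insert b.com -> 10.0.0.3 (expiry=0+15=15). clock=0
Op 2: insert a.com -> 10.0.0.4 (expiry=0+16=16). clock=0
Op 3: insert a.com -> 10.0.0.2 (expiry=0+1=1). clock=0
Op 4: insert b.com -> 10.0.0.1 (expiry=0+6=6). clock=0
Op 5: insert b.com -> 10.0.0.2 (expiry=0+2=2). clock=0
Op 6: tick 8 -> clock=8. purged={a.com,b.com}
Op 7: insert a.com -> 10.0.0.3 (expiry=8+7=15). clock=8
Op 8: insert a.com -> 10.0.0.1 (expiry=8+15=23). clock=8
Op 9: tick 4 -> clock=12.
Op 10: insert a.com -> 10.0.0.3 (expiry=12+12=24). clock=12
Op 11: insert a.com -> 10.0.0.3 (expiry=12+8=20). clock=12
Op 12: insert b.com -> 10.0.0.1 (expiry=12+3=15). clock=12
Op 13: tick 3 -> clock=15. purged={b.com}
Op 14: tick 8 -> clock=23. purged={a.com}
Op 15: tick 11 -> clock=34.
Op 16: insert a.com -> 10.0.0.4 (expiry=34+1=35). clock=34
Op 17: insert a.com -> 10.0.0.2 (expiry=34+14=48). clock=34
Op 18: insert b.com -> 10.0.0.2 (expiry=34+12=46). clock=34
Op 19: insert a.com -> 10.0.0.4 (expiry=34+7=41). clock=34
Op 20: insert b.com -> 10.0.0.1 (expiry=34+11=45). clock=34
Op 21: insert a.com -> 10.0.0.2 (expiry=34+3=37). clock=34
Op 22: insert a.com -> 10.0.0.3 (expiry=34+2=36). clock=34
Op 23: insert a.com -> 10.0.0.1 (expiry=34+14=48). clock=34
Op 24: insert b.com -> 10.0.0.4 (expiry=34+6=40). clock=34
Op 25: tick 6 -> clock=40. purged={b.com}
Op 26: insert a.com -> 10.0.0.4 (expiry=40+9=49). clock=40
Op 27: tick 7 -> clock=47.
lookup b.com: not in cache (expired or never inserted)

Answer: NXDOMAIN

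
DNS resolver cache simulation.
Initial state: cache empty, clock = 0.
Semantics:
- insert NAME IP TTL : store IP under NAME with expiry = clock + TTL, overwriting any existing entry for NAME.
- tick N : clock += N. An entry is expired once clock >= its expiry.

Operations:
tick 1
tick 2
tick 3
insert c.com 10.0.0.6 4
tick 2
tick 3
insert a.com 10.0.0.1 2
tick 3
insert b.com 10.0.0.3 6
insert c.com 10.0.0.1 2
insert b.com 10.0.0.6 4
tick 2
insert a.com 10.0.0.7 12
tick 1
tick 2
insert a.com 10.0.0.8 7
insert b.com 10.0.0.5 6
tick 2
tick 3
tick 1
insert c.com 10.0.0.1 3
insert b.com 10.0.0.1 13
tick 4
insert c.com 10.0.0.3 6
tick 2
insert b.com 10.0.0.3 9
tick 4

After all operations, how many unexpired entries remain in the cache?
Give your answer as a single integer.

Answer: 1

Derivation:
Op 1: tick 1 -> clock=1.
Op 2: tick 2 -> clock=3.
Op 3: tick 3 -> clock=6.
Op 4: insert c.com -> 10.0.0.6 (expiry=6+4=10). clock=6
Op 5: tick 2 -> clock=8.
Op 6: tick 3 -> clock=11. purged={c.com}
Op 7: insert a.com -> 10.0.0.1 (expiry=11+2=13). clock=11
Op 8: tick 3 -> clock=14. purged={a.com}
Op 9: insert b.com -> 10.0.0.3 (expiry=14+6=20). clock=14
Op 10: insert c.com -> 10.0.0.1 (expiry=14+2=16). clock=14
Op 11: insert b.com -> 10.0.0.6 (expiry=14+4=18). clock=14
Op 12: tick 2 -> clock=16. purged={c.com}
Op 13: insert a.com -> 10.0.0.7 (expiry=16+12=28). clock=16
Op 14: tick 1 -> clock=17.
Op 15: tick 2 -> clock=19. purged={b.com}
Op 16: insert a.com -> 10.0.0.8 (expiry=19+7=26). clock=19
Op 17: insert b.com -> 10.0.0.5 (expiry=19+6=25). clock=19
Op 18: tick 2 -> clock=21.
Op 19: tick 3 -> clock=24.
Op 20: tick 1 -> clock=25. purged={b.com}
Op 21: insert c.com -> 10.0.0.1 (expiry=25+3=28). clock=25
Op 22: insert b.com -> 10.0.0.1 (expiry=25+13=38). clock=25
Op 23: tick 4 -> clock=29. purged={a.com,c.com}
Op 24: insert c.com -> 10.0.0.3 (expiry=29+6=35). clock=29
Op 25: tick 2 -> clock=31.
Op 26: insert b.com -> 10.0.0.3 (expiry=31+9=40). clock=31
Op 27: tick 4 -> clock=35. purged={c.com}
Final cache (unexpired): {b.com} -> size=1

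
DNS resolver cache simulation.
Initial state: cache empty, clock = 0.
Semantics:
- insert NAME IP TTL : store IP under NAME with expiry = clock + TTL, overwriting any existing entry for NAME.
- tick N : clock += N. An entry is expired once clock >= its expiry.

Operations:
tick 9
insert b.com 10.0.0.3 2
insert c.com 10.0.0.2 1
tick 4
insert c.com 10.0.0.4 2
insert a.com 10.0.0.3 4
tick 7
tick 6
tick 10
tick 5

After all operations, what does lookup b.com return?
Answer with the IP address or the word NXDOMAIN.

Answer: NXDOMAIN

Derivation:
Op 1: tick 9 -> clock=9.
Op 2: insert b.com -> 10.0.0.3 (expiry=9+2=11). clock=9
Op 3: insert c.com -> 10.0.0.2 (expiry=9+1=10). clock=9
Op 4: tick 4 -> clock=13. purged={b.com,c.com}
Op 5: insert c.com -> 10.0.0.4 (expiry=13+2=15). clock=13
Op 6: insert a.com -> 10.0.0.3 (expiry=13+4=17). clock=13
Op 7: tick 7 -> clock=20. purged={a.com,c.com}
Op 8: tick 6 -> clock=26.
Op 9: tick 10 -> clock=36.
Op 10: tick 5 -> clock=41.
lookup b.com: not in cache (expired or never inserted)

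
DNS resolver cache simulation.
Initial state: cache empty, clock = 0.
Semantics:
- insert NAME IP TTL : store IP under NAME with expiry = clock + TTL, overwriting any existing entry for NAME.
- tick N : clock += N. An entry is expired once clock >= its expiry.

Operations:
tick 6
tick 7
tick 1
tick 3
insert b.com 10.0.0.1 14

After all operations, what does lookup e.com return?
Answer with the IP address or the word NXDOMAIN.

Op 1: tick 6 -> clock=6.
Op 2: tick 7 -> clock=13.
Op 3: tick 1 -> clock=14.
Op 4: tick 3 -> clock=17.
Op 5: insert b.com -> 10.0.0.1 (expiry=17+14=31). clock=17
lookup e.com: not in cache (expired or never inserted)

Answer: NXDOMAIN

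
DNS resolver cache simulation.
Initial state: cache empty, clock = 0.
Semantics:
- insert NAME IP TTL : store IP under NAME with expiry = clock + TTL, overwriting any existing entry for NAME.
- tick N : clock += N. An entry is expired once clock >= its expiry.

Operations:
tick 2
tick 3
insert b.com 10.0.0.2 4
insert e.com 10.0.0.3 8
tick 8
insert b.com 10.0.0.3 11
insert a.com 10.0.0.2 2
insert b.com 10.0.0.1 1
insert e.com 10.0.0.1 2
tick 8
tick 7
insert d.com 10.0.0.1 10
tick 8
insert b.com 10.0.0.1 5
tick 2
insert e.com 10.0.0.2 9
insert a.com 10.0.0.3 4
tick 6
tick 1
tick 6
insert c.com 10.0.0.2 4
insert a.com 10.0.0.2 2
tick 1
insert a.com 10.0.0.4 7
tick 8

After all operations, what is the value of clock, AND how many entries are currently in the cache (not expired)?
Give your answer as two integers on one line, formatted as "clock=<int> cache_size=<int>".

Answer: clock=60 cache_size=0

Derivation:
Op 1: tick 2 -> clock=2.
Op 2: tick 3 -> clock=5.
Op 3: insert b.com -> 10.0.0.2 (expiry=5+4=9). clock=5
Op 4: insert e.com -> 10.0.0.3 (expiry=5+8=13). clock=5
Op 5: tick 8 -> clock=13. purged={b.com,e.com}
Op 6: insert b.com -> 10.0.0.3 (expiry=13+11=24). clock=13
Op 7: insert a.com -> 10.0.0.2 (expiry=13+2=15). clock=13
Op 8: insert b.com -> 10.0.0.1 (expiry=13+1=14). clock=13
Op 9: insert e.com -> 10.0.0.1 (expiry=13+2=15). clock=13
Op 10: tick 8 -> clock=21. purged={a.com,b.com,e.com}
Op 11: tick 7 -> clock=28.
Op 12: insert d.com -> 10.0.0.1 (expiry=28+10=38). clock=28
Op 13: tick 8 -> clock=36.
Op 14: insert b.com -> 10.0.0.1 (expiry=36+5=41). clock=36
Op 15: tick 2 -> clock=38. purged={d.com}
Op 16: insert e.com -> 10.0.0.2 (expiry=38+9=47). clock=38
Op 17: insert a.com -> 10.0.0.3 (expiry=38+4=42). clock=38
Op 18: tick 6 -> clock=44. purged={a.com,b.com}
Op 19: tick 1 -> clock=45.
Op 20: tick 6 -> clock=51. purged={e.com}
Op 21: insert c.com -> 10.0.0.2 (expiry=51+4=55). clock=51
Op 22: insert a.com -> 10.0.0.2 (expiry=51+2=53). clock=51
Op 23: tick 1 -> clock=52.
Op 24: insert a.com -> 10.0.0.4 (expiry=52+7=59). clock=52
Op 25: tick 8 -> clock=60. purged={a.com,c.com}
Final clock = 60
Final cache (unexpired): {} -> size=0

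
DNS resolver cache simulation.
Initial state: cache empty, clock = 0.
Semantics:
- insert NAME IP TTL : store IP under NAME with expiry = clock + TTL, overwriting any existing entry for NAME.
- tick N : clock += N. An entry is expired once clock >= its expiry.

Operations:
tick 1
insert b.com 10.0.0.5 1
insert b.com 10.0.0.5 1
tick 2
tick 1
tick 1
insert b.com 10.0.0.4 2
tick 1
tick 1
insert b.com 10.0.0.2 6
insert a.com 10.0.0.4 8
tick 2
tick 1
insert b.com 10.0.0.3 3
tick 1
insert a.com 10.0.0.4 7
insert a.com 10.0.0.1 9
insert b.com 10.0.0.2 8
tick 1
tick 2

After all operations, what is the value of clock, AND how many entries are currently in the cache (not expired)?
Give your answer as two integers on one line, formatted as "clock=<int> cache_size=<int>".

Op 1: tick 1 -> clock=1.
Op 2: insert b.com -> 10.0.0.5 (expiry=1+1=2). clock=1
Op 3: insert b.com -> 10.0.0.5 (expiry=1+1=2). clock=1
Op 4: tick 2 -> clock=3. purged={b.com}
Op 5: tick 1 -> clock=4.
Op 6: tick 1 -> clock=5.
Op 7: insert b.com -> 10.0.0.4 (expiry=5+2=7). clock=5
Op 8: tick 1 -> clock=6.
Op 9: tick 1 -> clock=7. purged={b.com}
Op 10: insert b.com -> 10.0.0.2 (expiry=7+6=13). clock=7
Op 11: insert a.com -> 10.0.0.4 (expiry=7+8=15). clock=7
Op 12: tick 2 -> clock=9.
Op 13: tick 1 -> clock=10.
Op 14: insert b.com -> 10.0.0.3 (expiry=10+3=13). clock=10
Op 15: tick 1 -> clock=11.
Op 16: insert a.com -> 10.0.0.4 (expiry=11+7=18). clock=11
Op 17: insert a.com -> 10.0.0.1 (expiry=11+9=20). clock=11
Op 18: insert b.com -> 10.0.0.2 (expiry=11+8=19). clock=11
Op 19: tick 1 -> clock=12.
Op 20: tick 2 -> clock=14.
Final clock = 14
Final cache (unexpired): {a.com,b.com} -> size=2

Answer: clock=14 cache_size=2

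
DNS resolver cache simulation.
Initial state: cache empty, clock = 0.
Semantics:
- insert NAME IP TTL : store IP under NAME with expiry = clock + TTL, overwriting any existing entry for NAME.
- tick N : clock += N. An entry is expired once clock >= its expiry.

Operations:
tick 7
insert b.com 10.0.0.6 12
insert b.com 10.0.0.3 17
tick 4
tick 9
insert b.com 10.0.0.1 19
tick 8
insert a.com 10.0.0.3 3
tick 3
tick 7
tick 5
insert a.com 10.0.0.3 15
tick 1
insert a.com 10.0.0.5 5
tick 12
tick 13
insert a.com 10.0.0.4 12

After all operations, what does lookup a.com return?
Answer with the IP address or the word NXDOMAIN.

Answer: 10.0.0.4

Derivation:
Op 1: tick 7 -> clock=7.
Op 2: insert b.com -> 10.0.0.6 (expiry=7+12=19). clock=7
Op 3: insert b.com -> 10.0.0.3 (expiry=7+17=24). clock=7
Op 4: tick 4 -> clock=11.
Op 5: tick 9 -> clock=20.
Op 6: insert b.com -> 10.0.0.1 (expiry=20+19=39). clock=20
Op 7: tick 8 -> clock=28.
Op 8: insert a.com -> 10.0.0.3 (expiry=28+3=31). clock=28
Op 9: tick 3 -> clock=31. purged={a.com}
Op 10: tick 7 -> clock=38.
Op 11: tick 5 -> clock=43. purged={b.com}
Op 12: insert a.com -> 10.0.0.3 (expiry=43+15=58). clock=43
Op 13: tick 1 -> clock=44.
Op 14: insert a.com -> 10.0.0.5 (expiry=44+5=49). clock=44
Op 15: tick 12 -> clock=56. purged={a.com}
Op 16: tick 13 -> clock=69.
Op 17: insert a.com -> 10.0.0.4 (expiry=69+12=81). clock=69
lookup a.com: present, ip=10.0.0.4 expiry=81 > clock=69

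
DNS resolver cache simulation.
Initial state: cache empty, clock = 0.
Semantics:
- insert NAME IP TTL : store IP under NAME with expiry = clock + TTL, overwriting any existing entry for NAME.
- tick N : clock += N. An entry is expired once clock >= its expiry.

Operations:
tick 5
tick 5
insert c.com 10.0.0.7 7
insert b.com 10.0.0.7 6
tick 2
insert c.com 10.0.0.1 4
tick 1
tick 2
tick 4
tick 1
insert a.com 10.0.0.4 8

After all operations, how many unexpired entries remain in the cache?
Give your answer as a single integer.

Op 1: tick 5 -> clock=5.
Op 2: tick 5 -> clock=10.
Op 3: insert c.com -> 10.0.0.7 (expiry=10+7=17). clock=10
Op 4: insert b.com -> 10.0.0.7 (expiry=10+6=16). clock=10
Op 5: tick 2 -> clock=12.
Op 6: insert c.com -> 10.0.0.1 (expiry=12+4=16). clock=12
Op 7: tick 1 -> clock=13.
Op 8: tick 2 -> clock=15.
Op 9: tick 4 -> clock=19. purged={b.com,c.com}
Op 10: tick 1 -> clock=20.
Op 11: insert a.com -> 10.0.0.4 (expiry=20+8=28). clock=20
Final cache (unexpired): {a.com} -> size=1

Answer: 1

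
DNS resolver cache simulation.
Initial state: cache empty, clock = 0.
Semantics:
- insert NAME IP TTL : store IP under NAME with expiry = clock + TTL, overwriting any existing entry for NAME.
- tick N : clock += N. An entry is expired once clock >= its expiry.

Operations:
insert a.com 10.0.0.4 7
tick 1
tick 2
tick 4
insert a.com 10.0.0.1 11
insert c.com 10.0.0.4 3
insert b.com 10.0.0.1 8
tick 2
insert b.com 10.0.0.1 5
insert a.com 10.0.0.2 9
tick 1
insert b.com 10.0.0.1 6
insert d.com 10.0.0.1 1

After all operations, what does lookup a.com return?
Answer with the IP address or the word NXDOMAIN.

Answer: 10.0.0.2

Derivation:
Op 1: insert a.com -> 10.0.0.4 (expiry=0+7=7). clock=0
Op 2: tick 1 -> clock=1.
Op 3: tick 2 -> clock=3.
Op 4: tick 4 -> clock=7. purged={a.com}
Op 5: insert a.com -> 10.0.0.1 (expiry=7+11=18). clock=7
Op 6: insert c.com -> 10.0.0.4 (expiry=7+3=10). clock=7
Op 7: insert b.com -> 10.0.0.1 (expiry=7+8=15). clock=7
Op 8: tick 2 -> clock=9.
Op 9: insert b.com -> 10.0.0.1 (expiry=9+5=14). clock=9
Op 10: insert a.com -> 10.0.0.2 (expiry=9+9=18). clock=9
Op 11: tick 1 -> clock=10. purged={c.com}
Op 12: insert b.com -> 10.0.0.1 (expiry=10+6=16). clock=10
Op 13: insert d.com -> 10.0.0.1 (expiry=10+1=11). clock=10
lookup a.com: present, ip=10.0.0.2 expiry=18 > clock=10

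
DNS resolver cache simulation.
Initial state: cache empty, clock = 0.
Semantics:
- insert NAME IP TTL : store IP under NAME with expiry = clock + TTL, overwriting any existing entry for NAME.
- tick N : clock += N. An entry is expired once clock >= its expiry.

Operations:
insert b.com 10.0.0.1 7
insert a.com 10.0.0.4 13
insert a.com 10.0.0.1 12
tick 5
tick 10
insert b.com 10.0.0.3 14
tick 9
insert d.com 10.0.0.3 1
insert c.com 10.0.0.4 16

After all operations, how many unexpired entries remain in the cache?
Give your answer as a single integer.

Op 1: insert b.com -> 10.0.0.1 (expiry=0+7=7). clock=0
Op 2: insert a.com -> 10.0.0.4 (expiry=0+13=13). clock=0
Op 3: insert a.com -> 10.0.0.1 (expiry=0+12=12). clock=0
Op 4: tick 5 -> clock=5.
Op 5: tick 10 -> clock=15. purged={a.com,b.com}
Op 6: insert b.com -> 10.0.0.3 (expiry=15+14=29). clock=15
Op 7: tick 9 -> clock=24.
Op 8: insert d.com -> 10.0.0.3 (expiry=24+1=25). clock=24
Op 9: insert c.com -> 10.0.0.4 (expiry=24+16=40). clock=24
Final cache (unexpired): {b.com,c.com,d.com} -> size=3

Answer: 3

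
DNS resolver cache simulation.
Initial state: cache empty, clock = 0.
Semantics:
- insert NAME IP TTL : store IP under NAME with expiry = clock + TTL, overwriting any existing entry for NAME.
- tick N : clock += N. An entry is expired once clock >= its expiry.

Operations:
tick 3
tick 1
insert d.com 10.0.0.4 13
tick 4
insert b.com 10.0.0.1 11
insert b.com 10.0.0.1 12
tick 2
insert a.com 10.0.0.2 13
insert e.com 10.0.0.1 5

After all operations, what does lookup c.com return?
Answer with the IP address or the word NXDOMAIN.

Answer: NXDOMAIN

Derivation:
Op 1: tick 3 -> clock=3.
Op 2: tick 1 -> clock=4.
Op 3: insert d.com -> 10.0.0.4 (expiry=4+13=17). clock=4
Op 4: tick 4 -> clock=8.
Op 5: insert b.com -> 10.0.0.1 (expiry=8+11=19). clock=8
Op 6: insert b.com -> 10.0.0.1 (expiry=8+12=20). clock=8
Op 7: tick 2 -> clock=10.
Op 8: insert a.com -> 10.0.0.2 (expiry=10+13=23). clock=10
Op 9: insert e.com -> 10.0.0.1 (expiry=10+5=15). clock=10
lookup c.com: not in cache (expired or never inserted)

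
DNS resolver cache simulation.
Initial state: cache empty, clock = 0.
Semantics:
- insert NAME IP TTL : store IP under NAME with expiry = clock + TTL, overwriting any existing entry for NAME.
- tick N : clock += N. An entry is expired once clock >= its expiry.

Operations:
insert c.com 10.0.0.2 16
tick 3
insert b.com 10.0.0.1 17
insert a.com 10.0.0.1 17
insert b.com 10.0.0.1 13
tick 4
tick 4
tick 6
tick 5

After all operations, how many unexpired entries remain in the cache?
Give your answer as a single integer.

Answer: 0

Derivation:
Op 1: insert c.com -> 10.0.0.2 (expiry=0+16=16). clock=0
Op 2: tick 3 -> clock=3.
Op 3: insert b.com -> 10.0.0.1 (expiry=3+17=20). clock=3
Op 4: insert a.com -> 10.0.0.1 (expiry=3+17=20). clock=3
Op 5: insert b.com -> 10.0.0.1 (expiry=3+13=16). clock=3
Op 6: tick 4 -> clock=7.
Op 7: tick 4 -> clock=11.
Op 8: tick 6 -> clock=17. purged={b.com,c.com}
Op 9: tick 5 -> clock=22. purged={a.com}
Final cache (unexpired): {} -> size=0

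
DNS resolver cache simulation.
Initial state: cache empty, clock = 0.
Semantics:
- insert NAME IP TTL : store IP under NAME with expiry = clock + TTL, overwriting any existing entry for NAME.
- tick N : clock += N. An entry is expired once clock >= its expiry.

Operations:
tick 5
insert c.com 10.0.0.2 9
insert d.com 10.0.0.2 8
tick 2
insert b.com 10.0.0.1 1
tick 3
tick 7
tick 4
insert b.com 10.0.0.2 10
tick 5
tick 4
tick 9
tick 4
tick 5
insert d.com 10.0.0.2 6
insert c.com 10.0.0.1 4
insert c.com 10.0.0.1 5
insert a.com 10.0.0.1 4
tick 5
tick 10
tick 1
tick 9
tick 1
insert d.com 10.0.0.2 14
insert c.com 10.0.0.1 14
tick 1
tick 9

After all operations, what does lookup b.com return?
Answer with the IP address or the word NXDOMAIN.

Answer: NXDOMAIN

Derivation:
Op 1: tick 5 -> clock=5.
Op 2: insert c.com -> 10.0.0.2 (expiry=5+9=14). clock=5
Op 3: insert d.com -> 10.0.0.2 (expiry=5+8=13). clock=5
Op 4: tick 2 -> clock=7.
Op 5: insert b.com -> 10.0.0.1 (expiry=7+1=8). clock=7
Op 6: tick 3 -> clock=10. purged={b.com}
Op 7: tick 7 -> clock=17. purged={c.com,d.com}
Op 8: tick 4 -> clock=21.
Op 9: insert b.com -> 10.0.0.2 (expiry=21+10=31). clock=21
Op 10: tick 5 -> clock=26.
Op 11: tick 4 -> clock=30.
Op 12: tick 9 -> clock=39. purged={b.com}
Op 13: tick 4 -> clock=43.
Op 14: tick 5 -> clock=48.
Op 15: insert d.com -> 10.0.0.2 (expiry=48+6=54). clock=48
Op 16: insert c.com -> 10.0.0.1 (expiry=48+4=52). clock=48
Op 17: insert c.com -> 10.0.0.1 (expiry=48+5=53). clock=48
Op 18: insert a.com -> 10.0.0.1 (expiry=48+4=52). clock=48
Op 19: tick 5 -> clock=53. purged={a.com,c.com}
Op 20: tick 10 -> clock=63. purged={d.com}
Op 21: tick 1 -> clock=64.
Op 22: tick 9 -> clock=73.
Op 23: tick 1 -> clock=74.
Op 24: insert d.com -> 10.0.0.2 (expiry=74+14=88). clock=74
Op 25: insert c.com -> 10.0.0.1 (expiry=74+14=88). clock=74
Op 26: tick 1 -> clock=75.
Op 27: tick 9 -> clock=84.
lookup b.com: not in cache (expired or never inserted)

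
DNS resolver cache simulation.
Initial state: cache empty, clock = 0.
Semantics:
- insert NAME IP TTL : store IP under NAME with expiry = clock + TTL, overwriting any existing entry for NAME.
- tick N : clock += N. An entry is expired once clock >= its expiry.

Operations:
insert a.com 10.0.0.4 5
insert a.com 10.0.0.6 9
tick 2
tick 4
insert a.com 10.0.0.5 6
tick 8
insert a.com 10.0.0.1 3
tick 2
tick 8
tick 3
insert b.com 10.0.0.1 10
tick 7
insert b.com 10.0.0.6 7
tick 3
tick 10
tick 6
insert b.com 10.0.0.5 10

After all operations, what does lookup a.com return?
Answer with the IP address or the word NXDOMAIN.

Op 1: insert a.com -> 10.0.0.4 (expiry=0+5=5). clock=0
Op 2: insert a.com -> 10.0.0.6 (expiry=0+9=9). clock=0
Op 3: tick 2 -> clock=2.
Op 4: tick 4 -> clock=6.
Op 5: insert a.com -> 10.0.0.5 (expiry=6+6=12). clock=6
Op 6: tick 8 -> clock=14. purged={a.com}
Op 7: insert a.com -> 10.0.0.1 (expiry=14+3=17). clock=14
Op 8: tick 2 -> clock=16.
Op 9: tick 8 -> clock=24. purged={a.com}
Op 10: tick 3 -> clock=27.
Op 11: insert b.com -> 10.0.0.1 (expiry=27+10=37). clock=27
Op 12: tick 7 -> clock=34.
Op 13: insert b.com -> 10.0.0.6 (expiry=34+7=41). clock=34
Op 14: tick 3 -> clock=37.
Op 15: tick 10 -> clock=47. purged={b.com}
Op 16: tick 6 -> clock=53.
Op 17: insert b.com -> 10.0.0.5 (expiry=53+10=63). clock=53
lookup a.com: not in cache (expired or never inserted)

Answer: NXDOMAIN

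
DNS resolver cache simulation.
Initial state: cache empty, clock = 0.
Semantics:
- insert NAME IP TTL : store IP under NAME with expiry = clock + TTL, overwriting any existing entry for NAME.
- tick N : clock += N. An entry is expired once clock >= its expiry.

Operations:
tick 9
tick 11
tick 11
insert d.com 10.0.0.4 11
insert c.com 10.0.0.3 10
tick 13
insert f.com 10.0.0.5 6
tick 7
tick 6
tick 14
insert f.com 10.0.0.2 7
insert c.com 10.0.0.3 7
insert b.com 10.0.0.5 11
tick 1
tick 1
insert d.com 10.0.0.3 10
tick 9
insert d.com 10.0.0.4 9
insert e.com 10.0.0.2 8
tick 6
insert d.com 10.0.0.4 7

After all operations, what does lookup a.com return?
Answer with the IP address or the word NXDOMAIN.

Op 1: tick 9 -> clock=9.
Op 2: tick 11 -> clock=20.
Op 3: tick 11 -> clock=31.
Op 4: insert d.com -> 10.0.0.4 (expiry=31+11=42). clock=31
Op 5: insert c.com -> 10.0.0.3 (expiry=31+10=41). clock=31
Op 6: tick 13 -> clock=44. purged={c.com,d.com}
Op 7: insert f.com -> 10.0.0.5 (expiry=44+6=50). clock=44
Op 8: tick 7 -> clock=51. purged={f.com}
Op 9: tick 6 -> clock=57.
Op 10: tick 14 -> clock=71.
Op 11: insert f.com -> 10.0.0.2 (expiry=71+7=78). clock=71
Op 12: insert c.com -> 10.0.0.3 (expiry=71+7=78). clock=71
Op 13: insert b.com -> 10.0.0.5 (expiry=71+11=82). clock=71
Op 14: tick 1 -> clock=72.
Op 15: tick 1 -> clock=73.
Op 16: insert d.com -> 10.0.0.3 (expiry=73+10=83). clock=73
Op 17: tick 9 -> clock=82. purged={b.com,c.com,f.com}
Op 18: insert d.com -> 10.0.0.4 (expiry=82+9=91). clock=82
Op 19: insert e.com -> 10.0.0.2 (expiry=82+8=90). clock=82
Op 20: tick 6 -> clock=88.
Op 21: insert d.com -> 10.0.0.4 (expiry=88+7=95). clock=88
lookup a.com: not in cache (expired or never inserted)

Answer: NXDOMAIN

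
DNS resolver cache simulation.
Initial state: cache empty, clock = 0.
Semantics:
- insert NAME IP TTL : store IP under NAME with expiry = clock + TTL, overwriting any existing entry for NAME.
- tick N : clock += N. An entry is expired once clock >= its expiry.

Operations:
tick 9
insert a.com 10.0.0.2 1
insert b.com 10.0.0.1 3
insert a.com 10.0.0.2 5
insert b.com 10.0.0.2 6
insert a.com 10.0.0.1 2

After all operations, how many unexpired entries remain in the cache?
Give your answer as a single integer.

Op 1: tick 9 -> clock=9.
Op 2: insert a.com -> 10.0.0.2 (expiry=9+1=10). clock=9
Op 3: insert b.com -> 10.0.0.1 (expiry=9+3=12). clock=9
Op 4: insert a.com -> 10.0.0.2 (expiry=9+5=14). clock=9
Op 5: insert b.com -> 10.0.0.2 (expiry=9+6=15). clock=9
Op 6: insert a.com -> 10.0.0.1 (expiry=9+2=11). clock=9
Final cache (unexpired): {a.com,b.com} -> size=2

Answer: 2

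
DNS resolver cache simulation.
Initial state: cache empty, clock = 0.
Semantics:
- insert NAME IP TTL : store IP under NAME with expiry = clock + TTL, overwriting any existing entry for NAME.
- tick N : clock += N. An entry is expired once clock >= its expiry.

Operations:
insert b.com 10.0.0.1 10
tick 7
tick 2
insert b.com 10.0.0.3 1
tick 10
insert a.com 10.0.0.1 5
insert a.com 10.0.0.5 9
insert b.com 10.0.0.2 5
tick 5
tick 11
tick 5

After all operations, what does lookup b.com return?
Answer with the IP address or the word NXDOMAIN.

Answer: NXDOMAIN

Derivation:
Op 1: insert b.com -> 10.0.0.1 (expiry=0+10=10). clock=0
Op 2: tick 7 -> clock=7.
Op 3: tick 2 -> clock=9.
Op 4: insert b.com -> 10.0.0.3 (expiry=9+1=10). clock=9
Op 5: tick 10 -> clock=19. purged={b.com}
Op 6: insert a.com -> 10.0.0.1 (expiry=19+5=24). clock=19
Op 7: insert a.com -> 10.0.0.5 (expiry=19+9=28). clock=19
Op 8: insert b.com -> 10.0.0.2 (expiry=19+5=24). clock=19
Op 9: tick 5 -> clock=24. purged={b.com}
Op 10: tick 11 -> clock=35. purged={a.com}
Op 11: tick 5 -> clock=40.
lookup b.com: not in cache (expired or never inserted)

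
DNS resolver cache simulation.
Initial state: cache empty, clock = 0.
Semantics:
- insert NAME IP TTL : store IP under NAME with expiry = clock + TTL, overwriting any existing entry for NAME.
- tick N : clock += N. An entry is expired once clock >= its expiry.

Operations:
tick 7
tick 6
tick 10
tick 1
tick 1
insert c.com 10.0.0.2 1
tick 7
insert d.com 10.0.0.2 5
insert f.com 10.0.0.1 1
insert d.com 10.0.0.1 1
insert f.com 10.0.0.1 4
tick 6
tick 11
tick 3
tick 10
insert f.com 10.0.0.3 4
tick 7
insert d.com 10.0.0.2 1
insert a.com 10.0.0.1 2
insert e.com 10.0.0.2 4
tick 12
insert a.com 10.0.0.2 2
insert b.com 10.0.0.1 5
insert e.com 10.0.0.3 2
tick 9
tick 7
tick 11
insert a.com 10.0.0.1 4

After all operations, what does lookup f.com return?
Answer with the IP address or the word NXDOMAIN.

Answer: NXDOMAIN

Derivation:
Op 1: tick 7 -> clock=7.
Op 2: tick 6 -> clock=13.
Op 3: tick 10 -> clock=23.
Op 4: tick 1 -> clock=24.
Op 5: tick 1 -> clock=25.
Op 6: insert c.com -> 10.0.0.2 (expiry=25+1=26). clock=25
Op 7: tick 7 -> clock=32. purged={c.com}
Op 8: insert d.com -> 10.0.0.2 (expiry=32+5=37). clock=32
Op 9: insert f.com -> 10.0.0.1 (expiry=32+1=33). clock=32
Op 10: insert d.com -> 10.0.0.1 (expiry=32+1=33). clock=32
Op 11: insert f.com -> 10.0.0.1 (expiry=32+4=36). clock=32
Op 12: tick 6 -> clock=38. purged={d.com,f.com}
Op 13: tick 11 -> clock=49.
Op 14: tick 3 -> clock=52.
Op 15: tick 10 -> clock=62.
Op 16: insert f.com -> 10.0.0.3 (expiry=62+4=66). clock=62
Op 17: tick 7 -> clock=69. purged={f.com}
Op 18: insert d.com -> 10.0.0.2 (expiry=69+1=70). clock=69
Op 19: insert a.com -> 10.0.0.1 (expiry=69+2=71). clock=69
Op 20: insert e.com -> 10.0.0.2 (expiry=69+4=73). clock=69
Op 21: tick 12 -> clock=81. purged={a.com,d.com,e.com}
Op 22: insert a.com -> 10.0.0.2 (expiry=81+2=83). clock=81
Op 23: insert b.com -> 10.0.0.1 (expiry=81+5=86). clock=81
Op 24: insert e.com -> 10.0.0.3 (expiry=81+2=83). clock=81
Op 25: tick 9 -> clock=90. purged={a.com,b.com,e.com}
Op 26: tick 7 -> clock=97.
Op 27: tick 11 -> clock=108.
Op 28: insert a.com -> 10.0.0.1 (expiry=108+4=112). clock=108
lookup f.com: not in cache (expired or never inserted)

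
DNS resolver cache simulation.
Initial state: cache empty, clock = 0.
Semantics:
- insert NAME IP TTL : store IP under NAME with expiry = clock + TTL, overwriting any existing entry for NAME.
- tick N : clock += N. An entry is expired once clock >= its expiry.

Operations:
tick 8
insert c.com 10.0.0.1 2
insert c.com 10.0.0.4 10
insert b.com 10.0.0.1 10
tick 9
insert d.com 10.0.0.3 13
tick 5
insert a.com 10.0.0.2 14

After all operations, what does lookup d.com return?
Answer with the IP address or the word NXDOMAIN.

Op 1: tick 8 -> clock=8.
Op 2: insert c.com -> 10.0.0.1 (expiry=8+2=10). clock=8
Op 3: insert c.com -> 10.0.0.4 (expiry=8+10=18). clock=8
Op 4: insert b.com -> 10.0.0.1 (expiry=8+10=18). clock=8
Op 5: tick 9 -> clock=17.
Op 6: insert d.com -> 10.0.0.3 (expiry=17+13=30). clock=17
Op 7: tick 5 -> clock=22. purged={b.com,c.com}
Op 8: insert a.com -> 10.0.0.2 (expiry=22+14=36). clock=22
lookup d.com: present, ip=10.0.0.3 expiry=30 > clock=22

Answer: 10.0.0.3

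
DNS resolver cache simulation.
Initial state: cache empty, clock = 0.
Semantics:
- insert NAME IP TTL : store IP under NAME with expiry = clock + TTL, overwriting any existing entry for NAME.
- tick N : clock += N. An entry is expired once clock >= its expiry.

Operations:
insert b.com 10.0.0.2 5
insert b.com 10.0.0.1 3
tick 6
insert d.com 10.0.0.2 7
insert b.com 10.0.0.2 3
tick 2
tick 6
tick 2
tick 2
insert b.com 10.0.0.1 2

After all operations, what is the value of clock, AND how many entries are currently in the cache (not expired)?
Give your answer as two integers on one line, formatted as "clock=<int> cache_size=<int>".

Answer: clock=18 cache_size=1

Derivation:
Op 1: insert b.com -> 10.0.0.2 (expiry=0+5=5). clock=0
Op 2: insert b.com -> 10.0.0.1 (expiry=0+3=3). clock=0
Op 3: tick 6 -> clock=6. purged={b.com}
Op 4: insert d.com -> 10.0.0.2 (expiry=6+7=13). clock=6
Op 5: insert b.com -> 10.0.0.2 (expiry=6+3=9). clock=6
Op 6: tick 2 -> clock=8.
Op 7: tick 6 -> clock=14. purged={b.com,d.com}
Op 8: tick 2 -> clock=16.
Op 9: tick 2 -> clock=18.
Op 10: insert b.com -> 10.0.0.1 (expiry=18+2=20). clock=18
Final clock = 18
Final cache (unexpired): {b.com} -> size=1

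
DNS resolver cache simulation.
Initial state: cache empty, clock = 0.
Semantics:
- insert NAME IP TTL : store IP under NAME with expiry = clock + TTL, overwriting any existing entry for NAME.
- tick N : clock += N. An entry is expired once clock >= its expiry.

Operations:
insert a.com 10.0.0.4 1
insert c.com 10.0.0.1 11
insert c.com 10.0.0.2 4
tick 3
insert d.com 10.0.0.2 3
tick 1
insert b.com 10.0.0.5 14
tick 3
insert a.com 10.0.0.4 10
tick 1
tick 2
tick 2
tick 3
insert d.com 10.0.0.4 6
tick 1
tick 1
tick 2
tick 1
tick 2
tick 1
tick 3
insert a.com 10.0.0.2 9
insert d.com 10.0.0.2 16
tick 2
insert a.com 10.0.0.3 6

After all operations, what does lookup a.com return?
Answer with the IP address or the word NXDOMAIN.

Op 1: insert a.com -> 10.0.0.4 (expiry=0+1=1). clock=0
Op 2: insert c.com -> 10.0.0.1 (expiry=0+11=11). clock=0
Op 3: insert c.com -> 10.0.0.2 (expiry=0+4=4). clock=0
Op 4: tick 3 -> clock=3. purged={a.com}
Op 5: insert d.com -> 10.0.0.2 (expiry=3+3=6). clock=3
Op 6: tick 1 -> clock=4. purged={c.com}
Op 7: insert b.com -> 10.0.0.5 (expiry=4+14=18). clock=4
Op 8: tick 3 -> clock=7. purged={d.com}
Op 9: insert a.com -> 10.0.0.4 (expiry=7+10=17). clock=7
Op 10: tick 1 -> clock=8.
Op 11: tick 2 -> clock=10.
Op 12: tick 2 -> clock=12.
Op 13: tick 3 -> clock=15.
Op 14: insert d.com -> 10.0.0.4 (expiry=15+6=21). clock=15
Op 15: tick 1 -> clock=16.
Op 16: tick 1 -> clock=17. purged={a.com}
Op 17: tick 2 -> clock=19. purged={b.com}
Op 18: tick 1 -> clock=20.
Op 19: tick 2 -> clock=22. purged={d.com}
Op 20: tick 1 -> clock=23.
Op 21: tick 3 -> clock=26.
Op 22: insert a.com -> 10.0.0.2 (expiry=26+9=35). clock=26
Op 23: insert d.com -> 10.0.0.2 (expiry=26+16=42). clock=26
Op 24: tick 2 -> clock=28.
Op 25: insert a.com -> 10.0.0.3 (expiry=28+6=34). clock=28
lookup a.com: present, ip=10.0.0.3 expiry=34 > clock=28

Answer: 10.0.0.3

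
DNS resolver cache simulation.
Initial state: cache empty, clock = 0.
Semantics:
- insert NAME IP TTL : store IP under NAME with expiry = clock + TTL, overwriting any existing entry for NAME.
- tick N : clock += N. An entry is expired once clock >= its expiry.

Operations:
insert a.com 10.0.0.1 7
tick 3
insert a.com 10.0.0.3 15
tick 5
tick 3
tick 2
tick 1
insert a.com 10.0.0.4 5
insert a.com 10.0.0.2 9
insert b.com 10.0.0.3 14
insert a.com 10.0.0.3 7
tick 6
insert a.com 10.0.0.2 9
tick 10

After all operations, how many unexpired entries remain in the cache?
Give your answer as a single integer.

Answer: 0

Derivation:
Op 1: insert a.com -> 10.0.0.1 (expiry=0+7=7). clock=0
Op 2: tick 3 -> clock=3.
Op 3: insert a.com -> 10.0.0.3 (expiry=3+15=18). clock=3
Op 4: tick 5 -> clock=8.
Op 5: tick 3 -> clock=11.
Op 6: tick 2 -> clock=13.
Op 7: tick 1 -> clock=14.
Op 8: insert a.com -> 10.0.0.4 (expiry=14+5=19). clock=14
Op 9: insert a.com -> 10.0.0.2 (expiry=14+9=23). clock=14
Op 10: insert b.com -> 10.0.0.3 (expiry=14+14=28). clock=14
Op 11: insert a.com -> 10.0.0.3 (expiry=14+7=21). clock=14
Op 12: tick 6 -> clock=20.
Op 13: insert a.com -> 10.0.0.2 (expiry=20+9=29). clock=20
Op 14: tick 10 -> clock=30. purged={a.com,b.com}
Final cache (unexpired): {} -> size=0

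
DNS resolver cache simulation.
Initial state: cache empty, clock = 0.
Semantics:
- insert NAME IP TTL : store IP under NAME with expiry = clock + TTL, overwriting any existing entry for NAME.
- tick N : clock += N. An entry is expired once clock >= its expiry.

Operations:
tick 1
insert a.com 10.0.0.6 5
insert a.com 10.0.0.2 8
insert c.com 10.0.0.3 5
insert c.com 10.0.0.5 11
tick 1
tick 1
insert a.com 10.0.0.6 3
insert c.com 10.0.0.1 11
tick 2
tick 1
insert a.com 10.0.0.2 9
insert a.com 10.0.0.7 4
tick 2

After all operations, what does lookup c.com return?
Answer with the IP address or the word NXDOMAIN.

Answer: 10.0.0.1

Derivation:
Op 1: tick 1 -> clock=1.
Op 2: insert a.com -> 10.0.0.6 (expiry=1+5=6). clock=1
Op 3: insert a.com -> 10.0.0.2 (expiry=1+8=9). clock=1
Op 4: insert c.com -> 10.0.0.3 (expiry=1+5=6). clock=1
Op 5: insert c.com -> 10.0.0.5 (expiry=1+11=12). clock=1
Op 6: tick 1 -> clock=2.
Op 7: tick 1 -> clock=3.
Op 8: insert a.com -> 10.0.0.6 (expiry=3+3=6). clock=3
Op 9: insert c.com -> 10.0.0.1 (expiry=3+11=14). clock=3
Op 10: tick 2 -> clock=5.
Op 11: tick 1 -> clock=6. purged={a.com}
Op 12: insert a.com -> 10.0.0.2 (expiry=6+9=15). clock=6
Op 13: insert a.com -> 10.0.0.7 (expiry=6+4=10). clock=6
Op 14: tick 2 -> clock=8.
lookup c.com: present, ip=10.0.0.1 expiry=14 > clock=8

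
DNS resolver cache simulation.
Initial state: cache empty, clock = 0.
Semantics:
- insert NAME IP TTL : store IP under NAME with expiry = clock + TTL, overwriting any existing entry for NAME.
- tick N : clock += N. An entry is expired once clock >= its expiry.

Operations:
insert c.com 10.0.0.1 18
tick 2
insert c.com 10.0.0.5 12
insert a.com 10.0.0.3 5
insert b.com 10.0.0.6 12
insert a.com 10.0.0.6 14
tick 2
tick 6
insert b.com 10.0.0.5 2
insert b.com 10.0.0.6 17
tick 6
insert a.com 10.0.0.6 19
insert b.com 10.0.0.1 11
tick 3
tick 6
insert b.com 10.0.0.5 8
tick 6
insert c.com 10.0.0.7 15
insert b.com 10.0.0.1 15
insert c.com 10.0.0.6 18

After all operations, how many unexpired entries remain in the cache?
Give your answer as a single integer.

Answer: 3

Derivation:
Op 1: insert c.com -> 10.0.0.1 (expiry=0+18=18). clock=0
Op 2: tick 2 -> clock=2.
Op 3: insert c.com -> 10.0.0.5 (expiry=2+12=14). clock=2
Op 4: insert a.com -> 10.0.0.3 (expiry=2+5=7). clock=2
Op 5: insert b.com -> 10.0.0.6 (expiry=2+12=14). clock=2
Op 6: insert a.com -> 10.0.0.6 (expiry=2+14=16). clock=2
Op 7: tick 2 -> clock=4.
Op 8: tick 6 -> clock=10.
Op 9: insert b.com -> 10.0.0.5 (expiry=10+2=12). clock=10
Op 10: insert b.com -> 10.0.0.6 (expiry=10+17=27). clock=10
Op 11: tick 6 -> clock=16. purged={a.com,c.com}
Op 12: insert a.com -> 10.0.0.6 (expiry=16+19=35). clock=16
Op 13: insert b.com -> 10.0.0.1 (expiry=16+11=27). clock=16
Op 14: tick 3 -> clock=19.
Op 15: tick 6 -> clock=25.
Op 16: insert b.com -> 10.0.0.5 (expiry=25+8=33). clock=25
Op 17: tick 6 -> clock=31.
Op 18: insert c.com -> 10.0.0.7 (expiry=31+15=46). clock=31
Op 19: insert b.com -> 10.0.0.1 (expiry=31+15=46). clock=31
Op 20: insert c.com -> 10.0.0.6 (expiry=31+18=49). clock=31
Final cache (unexpired): {a.com,b.com,c.com} -> size=3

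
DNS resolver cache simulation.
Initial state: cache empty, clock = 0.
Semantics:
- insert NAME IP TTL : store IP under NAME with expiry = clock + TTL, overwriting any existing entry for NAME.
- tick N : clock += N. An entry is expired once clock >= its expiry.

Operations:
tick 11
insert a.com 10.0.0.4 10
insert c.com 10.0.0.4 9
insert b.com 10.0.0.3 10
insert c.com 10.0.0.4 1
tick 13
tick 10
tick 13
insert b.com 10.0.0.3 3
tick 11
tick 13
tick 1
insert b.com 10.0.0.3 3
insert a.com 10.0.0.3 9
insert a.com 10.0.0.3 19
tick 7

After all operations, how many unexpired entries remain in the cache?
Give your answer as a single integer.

Answer: 1

Derivation:
Op 1: tick 11 -> clock=11.
Op 2: insert a.com -> 10.0.0.4 (expiry=11+10=21). clock=11
Op 3: insert c.com -> 10.0.0.4 (expiry=11+9=20). clock=11
Op 4: insert b.com -> 10.0.0.3 (expiry=11+10=21). clock=11
Op 5: insert c.com -> 10.0.0.4 (expiry=11+1=12). clock=11
Op 6: tick 13 -> clock=24. purged={a.com,b.com,c.com}
Op 7: tick 10 -> clock=34.
Op 8: tick 13 -> clock=47.
Op 9: insert b.com -> 10.0.0.3 (expiry=47+3=50). clock=47
Op 10: tick 11 -> clock=58. purged={b.com}
Op 11: tick 13 -> clock=71.
Op 12: tick 1 -> clock=72.
Op 13: insert b.com -> 10.0.0.3 (expiry=72+3=75). clock=72
Op 14: insert a.com -> 10.0.0.3 (expiry=72+9=81). clock=72
Op 15: insert a.com -> 10.0.0.3 (expiry=72+19=91). clock=72
Op 16: tick 7 -> clock=79. purged={b.com}
Final cache (unexpired): {a.com} -> size=1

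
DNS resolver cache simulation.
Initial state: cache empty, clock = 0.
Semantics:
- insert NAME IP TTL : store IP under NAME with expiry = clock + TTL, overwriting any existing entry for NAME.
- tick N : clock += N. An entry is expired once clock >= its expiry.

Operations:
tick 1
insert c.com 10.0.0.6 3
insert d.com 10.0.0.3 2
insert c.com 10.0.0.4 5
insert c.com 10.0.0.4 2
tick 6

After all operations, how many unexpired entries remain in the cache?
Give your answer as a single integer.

Op 1: tick 1 -> clock=1.
Op 2: insert c.com -> 10.0.0.6 (expiry=1+3=4). clock=1
Op 3: insert d.com -> 10.0.0.3 (expiry=1+2=3). clock=1
Op 4: insert c.com -> 10.0.0.4 (expiry=1+5=6). clock=1
Op 5: insert c.com -> 10.0.0.4 (expiry=1+2=3). clock=1
Op 6: tick 6 -> clock=7. purged={c.com,d.com}
Final cache (unexpired): {} -> size=0

Answer: 0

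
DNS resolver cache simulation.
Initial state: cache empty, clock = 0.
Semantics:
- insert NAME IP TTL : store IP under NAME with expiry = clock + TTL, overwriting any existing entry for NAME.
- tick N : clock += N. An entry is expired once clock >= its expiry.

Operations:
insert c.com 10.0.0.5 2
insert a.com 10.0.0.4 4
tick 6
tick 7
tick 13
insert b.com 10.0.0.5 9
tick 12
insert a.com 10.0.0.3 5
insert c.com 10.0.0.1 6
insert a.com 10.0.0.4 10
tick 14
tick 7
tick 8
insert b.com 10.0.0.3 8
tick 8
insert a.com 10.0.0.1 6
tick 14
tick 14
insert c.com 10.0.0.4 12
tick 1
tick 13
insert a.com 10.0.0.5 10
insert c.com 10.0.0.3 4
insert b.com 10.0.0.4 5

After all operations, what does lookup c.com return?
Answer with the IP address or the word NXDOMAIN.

Op 1: insert c.com -> 10.0.0.5 (expiry=0+2=2). clock=0
Op 2: insert a.com -> 10.0.0.4 (expiry=0+4=4). clock=0
Op 3: tick 6 -> clock=6. purged={a.com,c.com}
Op 4: tick 7 -> clock=13.
Op 5: tick 13 -> clock=26.
Op 6: insert b.com -> 10.0.0.5 (expiry=26+9=35). clock=26
Op 7: tick 12 -> clock=38. purged={b.com}
Op 8: insert a.com -> 10.0.0.3 (expiry=38+5=43). clock=38
Op 9: insert c.com -> 10.0.0.1 (expiry=38+6=44). clock=38
Op 10: insert a.com -> 10.0.0.4 (expiry=38+10=48). clock=38
Op 11: tick 14 -> clock=52. purged={a.com,c.com}
Op 12: tick 7 -> clock=59.
Op 13: tick 8 -> clock=67.
Op 14: insert b.com -> 10.0.0.3 (expiry=67+8=75). clock=67
Op 15: tick 8 -> clock=75. purged={b.com}
Op 16: insert a.com -> 10.0.0.1 (expiry=75+6=81). clock=75
Op 17: tick 14 -> clock=89. purged={a.com}
Op 18: tick 14 -> clock=103.
Op 19: insert c.com -> 10.0.0.4 (expiry=103+12=115). clock=103
Op 20: tick 1 -> clock=104.
Op 21: tick 13 -> clock=117. purged={c.com}
Op 22: insert a.com -> 10.0.0.5 (expiry=117+10=127). clock=117
Op 23: insert c.com -> 10.0.0.3 (expiry=117+4=121). clock=117
Op 24: insert b.com -> 10.0.0.4 (expiry=117+5=122). clock=117
lookup c.com: present, ip=10.0.0.3 expiry=121 > clock=117

Answer: 10.0.0.3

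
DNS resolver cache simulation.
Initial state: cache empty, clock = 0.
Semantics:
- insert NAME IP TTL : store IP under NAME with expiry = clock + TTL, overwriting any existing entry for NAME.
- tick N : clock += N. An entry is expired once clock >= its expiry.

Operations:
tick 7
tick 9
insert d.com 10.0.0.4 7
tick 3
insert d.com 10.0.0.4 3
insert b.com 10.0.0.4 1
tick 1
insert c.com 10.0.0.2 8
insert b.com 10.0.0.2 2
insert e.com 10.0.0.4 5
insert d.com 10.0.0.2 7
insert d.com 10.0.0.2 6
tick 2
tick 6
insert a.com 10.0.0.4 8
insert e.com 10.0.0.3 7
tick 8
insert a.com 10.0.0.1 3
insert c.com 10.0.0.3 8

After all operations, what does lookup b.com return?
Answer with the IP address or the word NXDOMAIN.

Answer: NXDOMAIN

Derivation:
Op 1: tick 7 -> clock=7.
Op 2: tick 9 -> clock=16.
Op 3: insert d.com -> 10.0.0.4 (expiry=16+7=23). clock=16
Op 4: tick 3 -> clock=19.
Op 5: insert d.com -> 10.0.0.4 (expiry=19+3=22). clock=19
Op 6: insert b.com -> 10.0.0.4 (expiry=19+1=20). clock=19
Op 7: tick 1 -> clock=20. purged={b.com}
Op 8: insert c.com -> 10.0.0.2 (expiry=20+8=28). clock=20
Op 9: insert b.com -> 10.0.0.2 (expiry=20+2=22). clock=20
Op 10: insert e.com -> 10.0.0.4 (expiry=20+5=25). clock=20
Op 11: insert d.com -> 10.0.0.2 (expiry=20+7=27). clock=20
Op 12: insert d.com -> 10.0.0.2 (expiry=20+6=26). clock=20
Op 13: tick 2 -> clock=22. purged={b.com}
Op 14: tick 6 -> clock=28. purged={c.com,d.com,e.com}
Op 15: insert a.com -> 10.0.0.4 (expiry=28+8=36). clock=28
Op 16: insert e.com -> 10.0.0.3 (expiry=28+7=35). clock=28
Op 17: tick 8 -> clock=36. purged={a.com,e.com}
Op 18: insert a.com -> 10.0.0.1 (expiry=36+3=39). clock=36
Op 19: insert c.com -> 10.0.0.3 (expiry=36+8=44). clock=36
lookup b.com: not in cache (expired or never inserted)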